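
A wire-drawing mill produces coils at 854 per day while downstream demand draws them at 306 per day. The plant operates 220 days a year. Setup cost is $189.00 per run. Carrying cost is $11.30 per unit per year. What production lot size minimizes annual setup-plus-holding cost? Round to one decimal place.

Q* ≈ 1,873.3 coils

Annual demand D = 306 × 220 = 67,320.
Production build-up factor (1 − d/p) = 1 − 306/854 = 0.6417.
Q* = √(2DS / (H(1 − d/p))) = √(2 × 67,320 × 189 / (11.3 × 0.6417)).
= √(25,446,960 / 7.2511) ≈ 1873.343.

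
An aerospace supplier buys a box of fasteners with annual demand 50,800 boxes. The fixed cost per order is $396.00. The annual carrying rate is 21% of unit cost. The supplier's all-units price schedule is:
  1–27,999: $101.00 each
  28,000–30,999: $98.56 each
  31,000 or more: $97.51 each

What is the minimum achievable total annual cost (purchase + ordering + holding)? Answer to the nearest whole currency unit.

TC* ≈ $5,160,012

Holding cost per unit per year at price C is H = 0.21·C.
For each price level, check whether its EOQ is feasible; otherwise the best quantity at that price is the breakpoint.
EOQ at $101.00 = 1377.3 (feasible in tier 1): TC = 50,800×$101.00 + (50,800/1377.3)×396 + (1377.3/2)×0.21×$101.00 = $5,160,012.23.
EOQ at $98.56 = 1394.2 < 28000, so use break Q=28000: TC = 50,800×$98.56 + (50,800/28000.0)×396 + (28000.0/2)×0.21×$98.56 = $5,297,332.86.
EOQ at $97.51 = 1401.7 < 31000, so use break Q=31000: TC = 50,800×$97.51 + (50,800/31000.0)×396 + (31000.0/2)×0.21×$97.51 = $5,271,551.98.
Lowest total cost among the candidates is at Q = 1377.3.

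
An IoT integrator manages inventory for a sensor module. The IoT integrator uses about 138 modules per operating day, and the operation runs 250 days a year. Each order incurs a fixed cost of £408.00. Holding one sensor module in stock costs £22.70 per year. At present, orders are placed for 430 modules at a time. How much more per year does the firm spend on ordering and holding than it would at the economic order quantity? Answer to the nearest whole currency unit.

Annual demand D = 138 × 250 = 34,500.
EOQ = √(2DS/H) = √(2 × 34,500 × 408 / 22.7) ≈ 1113.63.
Cost at Q* = (D/Q*)S + (Q*/2)H = √(2DSH) ≈ £25,279.45.
Cost at Q = 430: (34,500/430)×408 + (430/2)×22.7 = £32,734.88 + £4,880.50 = £37,615.38.
Excess = £37,615.38 − £25,279.45 = £12,335.94.

Extra cost ≈ £12,336 per year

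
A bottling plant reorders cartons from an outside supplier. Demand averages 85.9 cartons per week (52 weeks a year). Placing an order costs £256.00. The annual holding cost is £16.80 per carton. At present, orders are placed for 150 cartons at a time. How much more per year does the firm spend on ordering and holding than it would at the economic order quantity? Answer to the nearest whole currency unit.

Extra cost ≈ £2,685 per year

Annual demand D = 85.9 × 52 = 4,466.8.
EOQ = √(2DS/H) = √(2 × 4,466.8 × 256 / 16.8) ≈ 368.96.
Cost at Q* = (D/Q*)S + (Q*/2)H = √(2DSH) ≈ £6,198.52.
Cost at Q = 150: (4,466.8/150)×256 + (150/2)×16.8 = £7,623.34 + £1,260.00 = £8,883.34.
Excess = £8,883.34 − £6,198.52 = £2,684.82.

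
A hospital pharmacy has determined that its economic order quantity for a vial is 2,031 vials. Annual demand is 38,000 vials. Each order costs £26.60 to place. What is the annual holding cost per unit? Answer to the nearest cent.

H ≈ £0.49

Squaring Q* = √(2DS/H) gives Q*² = 2DS/H.
From Q* = √(2DS/H): H = 2DS / Q*² = 2 × 38,000 × 26.6 / 2,031² = 0.4901.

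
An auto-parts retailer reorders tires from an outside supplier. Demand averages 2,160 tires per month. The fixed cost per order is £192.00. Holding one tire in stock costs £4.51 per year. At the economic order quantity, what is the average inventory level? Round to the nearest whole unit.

Annual demand D = 2,160 × 12 = 25,920.
Q* = √(2DS/H) = √(2 × 25,920 × 192 / 4.51) ≈ 1485.58.
Average inventory = Q*/2 ≈ 1485.58 / 2 = 742.788.

Average inventory ≈ 743 tires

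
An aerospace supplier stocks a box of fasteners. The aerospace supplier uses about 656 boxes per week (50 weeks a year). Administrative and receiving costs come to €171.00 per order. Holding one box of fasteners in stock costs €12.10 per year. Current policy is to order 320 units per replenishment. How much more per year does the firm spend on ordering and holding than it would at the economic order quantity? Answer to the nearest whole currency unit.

Extra cost ≈ €7,813 per year

Annual demand D = 656 × 50 = 32,800.
EOQ = √(2DS/H) = √(2 × 32,800 × 171 / 12.1) ≈ 962.85.
Cost at Q* = (D/Q*)S + (Q*/2)H = √(2DSH) ≈ €11,650.45.
Cost at Q = 320: (32,800/320)×171 + (320/2)×12.1 = €17,527.50 + €1,936.00 = €19,463.50.
Excess = €19,463.50 − €11,650.45 = €7,813.05.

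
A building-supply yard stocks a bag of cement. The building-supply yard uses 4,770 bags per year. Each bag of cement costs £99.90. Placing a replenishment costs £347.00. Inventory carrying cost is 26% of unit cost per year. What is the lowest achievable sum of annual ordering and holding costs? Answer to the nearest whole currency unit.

TC* ≈ £9,273

Holding cost H = 0.26 × £99.90 = £25.9740 per unit per year.
EOQ = √(2DS/H) = √(2 × 4,770 × 347 / 25.974) ≈ 357.00.
At Q*, ordering cost (D/Q*)S equals holding cost (Q*/2)H, each = √(DSH/2).
Minimum total = √(2DSH) = √(2 × 4,770 × 347 × 25.974) ≈ 9272.746.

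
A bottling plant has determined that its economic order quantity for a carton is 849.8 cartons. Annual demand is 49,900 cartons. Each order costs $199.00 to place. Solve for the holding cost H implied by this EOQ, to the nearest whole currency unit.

H ≈ $28

Invert the EOQ relation Q*² = 2DS/H.
From Q* = √(2DS/H): H = 2DS / Q*² = 2 × 49,900 × 199 / 849.8² = 27.5011.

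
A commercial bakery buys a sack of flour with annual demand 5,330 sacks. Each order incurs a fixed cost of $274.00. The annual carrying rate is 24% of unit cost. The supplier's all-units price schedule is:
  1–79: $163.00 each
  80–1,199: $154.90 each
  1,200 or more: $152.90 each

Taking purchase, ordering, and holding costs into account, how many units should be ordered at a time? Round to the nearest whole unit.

Holding cost per unit per year at price C is H = 0.24·C.
Candidates are each tier's EOQ (if it falls in that tier) and each price-break quantity.
Tier 1 ($163.00): EOQ = 273.2 exceeds tier's upper bound 79, so this tier is dominated.
EOQ at $154.90 = 280.3 (feasible in tier 2): TC = 5,330×$154.90 + (5,330/280.3)×274 + (280.3/2)×0.24×$154.90 = $836,037.42.
EOQ at $152.90 = 282.1 < 1200, so use break Q=1200: TC = 5,330×$152.90 + (5,330/1200.0)×274 + (1200.0/2)×0.24×$152.90 = $838,191.62.
Lowest total cost is $836,037.42 at Q = 280.3.

Q* ≈ 280 sacks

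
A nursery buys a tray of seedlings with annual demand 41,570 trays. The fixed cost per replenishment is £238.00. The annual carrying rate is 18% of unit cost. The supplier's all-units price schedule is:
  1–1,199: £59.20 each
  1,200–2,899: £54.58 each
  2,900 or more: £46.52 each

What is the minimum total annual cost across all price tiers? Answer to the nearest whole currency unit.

Holding cost per unit per year at price C is H = 0.18·C.
Candidates are each tier's EOQ (if it falls in that tier) and each price-break quantity.
Tier 1 (£59.20): EOQ = 1362.7 exceeds tier's upper bound 1199, so this tier is dominated.
EOQ at £54.58 = 1419.2 (feasible in tier 2): TC = 41,570×£54.58 + (41,570/1419.2)×238 + (1419.2/2)×0.18×£54.58 = £2,282,833.29.
EOQ at £46.52 = 1537.2 < 2900, so use break Q=2900: TC = 41,570×£46.52 + (41,570/2900.0)×238 + (2900.0/2)×0.18×£46.52 = £1,949,389.73.
Lowest total cost among the candidates is at Q = 2900.0.

TC* ≈ £1,949,390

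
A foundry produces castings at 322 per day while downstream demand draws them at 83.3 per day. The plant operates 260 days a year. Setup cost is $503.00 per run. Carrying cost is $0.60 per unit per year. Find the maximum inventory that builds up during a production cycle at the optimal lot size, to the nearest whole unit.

I_max ≈ 5,188 castings

Annual demand D = 83.3 × 260 = 21,658.
Production build-up factor (1 − d/p) = 1 − 83.3/322 = 0.7413.
Q* = √(2DS / (H(1 − d/p))) = √(2 × 21,658 × 503 / (0.6 × 0.7413)).
= √(21,787,948 / 0.4448) ≈ 6998.972.
Maximum inventory = Q*(1 − d/p) = 6998.972 × 0.7413 ≈ 5188.368.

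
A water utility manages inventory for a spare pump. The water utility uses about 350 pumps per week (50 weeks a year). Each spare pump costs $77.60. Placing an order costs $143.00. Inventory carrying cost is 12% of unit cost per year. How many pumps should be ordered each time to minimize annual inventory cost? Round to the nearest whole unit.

Annual demand D = 350 × 50 = 17,500.
Holding cost H = 0.12 × $77.60 = $9.3120 per unit per year.
EOQ = √(2DS / H) = √(2 × 17,500 × 143 / 9.312).
= √(5,005,000 / 9.312) = √537,478.5223 ≈ 733.129.

Q* ≈ 733 pumps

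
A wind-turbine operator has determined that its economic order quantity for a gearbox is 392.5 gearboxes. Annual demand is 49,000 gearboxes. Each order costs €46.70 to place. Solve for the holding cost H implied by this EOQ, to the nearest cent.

H ≈ €29.71

Squaring Q* = √(2DS/H) gives Q*² = 2DS/H.
From Q* = √(2DS/H): H = 2DS / Q*² = 2 × 49,000 × 46.7 / 392.5² = 29.7073.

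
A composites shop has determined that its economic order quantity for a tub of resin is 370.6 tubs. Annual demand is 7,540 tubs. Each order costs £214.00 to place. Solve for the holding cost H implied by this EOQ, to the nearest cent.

H ≈ £23.50

Invert the EOQ relation Q*² = 2DS/H.
From Q* = √(2DS/H): H = 2DS / Q*² = 2 × 7,540 × 214 / 370.6² = 23.4966.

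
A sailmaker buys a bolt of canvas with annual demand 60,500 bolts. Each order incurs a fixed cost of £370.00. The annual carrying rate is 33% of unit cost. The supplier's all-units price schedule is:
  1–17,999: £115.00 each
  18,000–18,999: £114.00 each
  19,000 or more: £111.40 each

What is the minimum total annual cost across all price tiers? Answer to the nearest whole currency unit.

TC* ≈ £6,998,719

Holding cost per unit per year at price C is H = 0.33·C.
Candidates are each tier's EOQ (if it falls in that tier) and each price-break quantity.
EOQ at £115.00 = 1086.1 (feasible in tier 1): TC = 60,500×£115.00 + (60,500/1086.1)×370 + (1086.1/2)×0.33×£115.00 = £6,998,719.19.
EOQ at £114.00 = 1090.9 < 18000, so use break Q=18000: TC = 60,500×£114.00 + (60,500/18000.0)×370 + (18000.0/2)×0.33×£114.00 = £7,236,823.61.
EOQ at £111.40 = 1103.6 < 19000, so use break Q=19000: TC = 60,500×£111.40 + (60,500/19000.0)×370 + (19000.0/2)×0.33×£111.40 = £7,090,117.16.
Lowest total cost among the candidates is at Q = 1086.1.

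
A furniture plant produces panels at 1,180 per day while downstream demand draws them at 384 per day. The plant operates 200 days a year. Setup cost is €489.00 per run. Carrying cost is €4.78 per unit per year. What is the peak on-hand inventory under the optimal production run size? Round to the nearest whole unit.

I_max ≈ 3,256 panels

Annual demand D = 384 × 200 = 76,800.
Production build-up factor (1 − d/p) = 1 − 384/1,180 = 0.6746.
Q* = √(2DS / (H(1 − d/p))) = √(2 × 76,800 × 489 / (4.78 × 0.6746)).
= √(75,110,400 / 3.2245) ≈ 4826.369.
Maximum inventory = Q*(1 − d/p) = 4826.369 × 0.6746 ≈ 3255.754.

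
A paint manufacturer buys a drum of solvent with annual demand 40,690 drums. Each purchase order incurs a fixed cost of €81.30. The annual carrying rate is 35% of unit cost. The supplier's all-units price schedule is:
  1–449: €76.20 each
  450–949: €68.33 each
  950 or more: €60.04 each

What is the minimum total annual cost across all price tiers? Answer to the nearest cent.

Holding cost per unit per year at price C is H = 0.35·C.
Candidates are each tier's EOQ (if it falls in that tier) and each price-break quantity.
Tier 1 (€76.20): EOQ = 498.1 exceeds tier's upper bound 449, so this tier is dominated.
EOQ at €68.33 = 526.0 (feasible in tier 2): TC = 40,690×€68.33 + (40,690/526.0)×81.3 + (526.0/2)×0.35×€68.33 = €2,792,926.63.
EOQ at €60.04 = 561.1 < 950, so use break Q=950: TC = 40,690×€60.04 + (40,690/950.0)×81.3 + (950.0/2)×0.35×€60.04 = €2,456,491.46.
Lowest total cost among the candidates is at Q = 950.0.

TC* ≈ €2,456,491.46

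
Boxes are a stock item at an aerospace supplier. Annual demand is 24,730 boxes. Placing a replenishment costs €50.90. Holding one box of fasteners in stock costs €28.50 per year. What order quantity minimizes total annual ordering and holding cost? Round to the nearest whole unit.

EOQ = √(2DS / H) = √(2 × 24,730 × 50.9 / 28.5).
= √(2,517,514 / 28.5) = √88,333.8246 ≈ 297.210.

Q* ≈ 297 boxes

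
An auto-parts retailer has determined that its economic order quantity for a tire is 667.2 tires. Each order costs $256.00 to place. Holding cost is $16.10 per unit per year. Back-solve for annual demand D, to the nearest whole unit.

The basic EOQ model gives Q* = √(2DS/H); rearrange for the unknown.
From Q* = √(2DS/H): D = Q*²H / (2S) = 667.2² × 16.1 / (2 × 256) = 13998.065.

D ≈ 13,998 tires per year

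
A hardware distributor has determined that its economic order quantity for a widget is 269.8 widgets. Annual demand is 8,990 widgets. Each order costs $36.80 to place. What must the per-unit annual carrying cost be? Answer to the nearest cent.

The basic EOQ model gives Q* = √(2DS/H); rearrange for the unknown.
From Q* = √(2DS/H): H = 2DS / Q*² = 2 × 8,990 × 36.8 / 269.8² = 9.0898.

H ≈ $9.09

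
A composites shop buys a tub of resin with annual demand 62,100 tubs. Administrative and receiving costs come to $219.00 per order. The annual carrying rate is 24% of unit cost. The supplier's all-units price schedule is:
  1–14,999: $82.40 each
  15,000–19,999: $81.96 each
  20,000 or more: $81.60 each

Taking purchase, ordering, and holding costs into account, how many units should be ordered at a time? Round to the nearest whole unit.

Q* ≈ 1,173 tubs

Holding cost per unit per year at price C is H = 0.24·C.
Candidates are each tier's EOQ (if it falls in that tier) and each price-break quantity.
EOQ at $82.40 = 1172.8 (feasible in tier 1): TC = 62,100×$82.40 + (62,100/1172.8)×219 + (1172.8/2)×0.24×$82.40 = $5,140,232.74.
EOQ at $81.96 = 1175.9 < 15000, so use break Q=15000: TC = 62,100×$81.96 + (62,100/15000.0)×219 + (15000.0/2)×0.24×$81.96 = $5,238,150.66.
EOQ at $81.60 = 1178.5 < 20000, so use break Q=20000: TC = 62,100×$81.60 + (62,100/20000.0)×219 + (20000.0/2)×0.24×$81.60 = $5,263,880.00.
Lowest total cost is $5,140,232.74 at Q = 1172.8.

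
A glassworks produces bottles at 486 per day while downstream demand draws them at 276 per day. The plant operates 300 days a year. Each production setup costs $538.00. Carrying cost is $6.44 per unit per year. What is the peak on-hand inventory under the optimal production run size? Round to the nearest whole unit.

Annual demand D = 276 × 300 = 82,800.
Production build-up factor (1 − d/p) = 1 − 276/486 = 0.4321.
Q* = √(2DS / (H(1 − d/p))) = √(2 × 82,800 × 538 / (6.44 × 0.4321)).
= √(89,092,800 / 2.7827) ≈ 5658.312.
Maximum inventory = Q*(1 − d/p) = 5658.312 × 0.4321 ≈ 2444.949.

I_max ≈ 2,445 bottles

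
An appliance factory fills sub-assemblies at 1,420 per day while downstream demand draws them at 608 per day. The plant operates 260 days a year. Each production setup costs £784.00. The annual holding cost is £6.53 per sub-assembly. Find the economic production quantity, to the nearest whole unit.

Annual demand D = 608 × 260 = 158,080.
Production build-up factor (1 − d/p) = 1 − 608/1,420 = 0.5718.
Q* = √(2DS / (H(1 − d/p))) = √(2 × 158,080 × 784 / (6.53 × 0.5718)).
= √(247,869,440 / 3.7341) ≈ 8147.438.

Q* ≈ 8,147 sub-assemblies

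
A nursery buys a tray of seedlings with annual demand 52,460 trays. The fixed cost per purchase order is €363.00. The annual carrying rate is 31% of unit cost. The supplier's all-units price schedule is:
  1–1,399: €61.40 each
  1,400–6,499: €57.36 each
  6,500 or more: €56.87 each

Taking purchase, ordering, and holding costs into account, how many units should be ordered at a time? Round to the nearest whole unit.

Holding cost per unit per year at price C is H = 0.31·C.
For each price level, check whether its EOQ is feasible; otherwise the best quantity at that price is the breakpoint.
Tier 1 (€61.40): EOQ = 1414.5 exceeds tier's upper bound 1399, so this tier is dominated.
EOQ at €57.36 = 1463.5 (feasible in tier 2): TC = 52,460×€57.36 + (52,460/1463.5)×363 + (1463.5/2)×0.31×€57.36 = €3,035,129.23.
EOQ at €56.87 = 1469.8 < 6500, so use break Q=6500: TC = 52,460×€56.87 + (52,460/6500.0)×363 + (6500.0/2)×0.31×€56.87 = €3,043,626.41.
Lowest total cost is €3,035,129.23 at Q = 1463.5.

Q* ≈ 1,464 trays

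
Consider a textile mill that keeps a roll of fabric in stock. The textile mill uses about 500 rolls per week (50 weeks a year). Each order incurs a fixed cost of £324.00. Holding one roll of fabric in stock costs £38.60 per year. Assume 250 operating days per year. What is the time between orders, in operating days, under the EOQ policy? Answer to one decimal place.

T ≈ 6.5 days

Annual demand D = 500 × 50 = 25,000.
Q* = √(2DS/H) = √(2 × 25,000 × 324 / 38.6) ≈ 647.83.
Cycle time = Q*/D × 250 = 647.83 / 25,000 × 250 ≈ 6.478 days.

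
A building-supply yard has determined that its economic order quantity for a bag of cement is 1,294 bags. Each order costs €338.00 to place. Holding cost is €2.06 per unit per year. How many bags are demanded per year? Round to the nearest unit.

D ≈ 5,103 bags per year

The basic EOQ model gives Q* = √(2DS/H); rearrange for the unknown.
From Q* = √(2DS/H): D = Q*²H / (2S) = 1,294² × 2.06 / (2 × 338) = 5102.571.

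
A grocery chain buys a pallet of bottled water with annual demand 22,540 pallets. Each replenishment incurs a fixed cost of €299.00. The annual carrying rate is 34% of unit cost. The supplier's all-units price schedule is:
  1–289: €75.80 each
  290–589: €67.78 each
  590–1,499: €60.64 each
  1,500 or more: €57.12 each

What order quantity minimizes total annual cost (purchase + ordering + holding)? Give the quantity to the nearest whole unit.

Holding cost per unit per year at price C is H = 0.34·C.
Evaluate total cost at each tier's feasible EOQ or, if the EOQ is below the tier, at the tier's minimum quantity.
Tier 1 (€75.80): EOQ = 723.2 exceeds tier's upper bound 289, so this tier is dominated.
Tier 2 (€67.78): EOQ = 764.8 exceeds tier's upper bound 589, so this tier is dominated.
EOQ at €60.64 = 808.6 (feasible in tier 3): TC = 22,540×€60.64 + (22,540/808.6)×299 + (808.6/2)×0.34×€60.64 = €1,383,496.02.
EOQ at €57.12 = 833.1 < 1500, so use break Q=1500: TC = 22,540×€57.12 + (22,540/1500.0)×299 + (1500.0/2)×0.34×€57.12 = €1,306,543.37.
Lowest total cost is €1,306,543.37 at Q = 1500.0.

Q* ≈ 1,500 pallets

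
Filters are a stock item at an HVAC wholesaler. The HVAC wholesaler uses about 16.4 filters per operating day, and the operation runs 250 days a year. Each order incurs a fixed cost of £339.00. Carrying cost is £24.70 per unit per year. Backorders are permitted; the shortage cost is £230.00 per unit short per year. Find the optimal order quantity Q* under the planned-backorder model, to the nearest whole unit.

Annual demand D = 16.4 × 250 = 4,100.
With planned backorders, Q* = √(2DS/H) · √((H+B)/B).
√(2DS/H) = √(2 × 4,100 × 339 / 24.7) = 335.474.
√((H+B)/B) = √((24.7+230)/230) = 1.0523.
Q* ≈ 353.028.

Q* ≈ 353 filters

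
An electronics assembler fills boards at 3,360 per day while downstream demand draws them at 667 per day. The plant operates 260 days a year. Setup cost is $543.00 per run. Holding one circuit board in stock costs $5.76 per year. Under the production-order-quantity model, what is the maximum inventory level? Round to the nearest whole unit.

I_max ≈ 5,119 boards

Annual demand D = 667 × 260 = 173,420.
Production build-up factor (1 − d/p) = 1 − 667/3,360 = 0.8015.
Q* = √(2DS / (H(1 − d/p))) = √(2 × 173,420 × 543 / (5.76 × 0.8015)).
= √(188,334,120 / 4.6166) ≈ 6387.115.
Maximum inventory = Q*(1 − d/p) = 6387.115 × 0.8015 ≈ 5119.196.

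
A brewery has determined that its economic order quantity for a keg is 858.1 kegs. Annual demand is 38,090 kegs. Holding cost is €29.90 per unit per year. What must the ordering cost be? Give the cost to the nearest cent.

Invert the EOQ relation Q*² = 2DS/H.
From Q* = √(2DS/H): S = Q*²H / (2D) = 858.1² × 29.9 / (2 × 38,090) = 289.0054.

S ≈ €289.01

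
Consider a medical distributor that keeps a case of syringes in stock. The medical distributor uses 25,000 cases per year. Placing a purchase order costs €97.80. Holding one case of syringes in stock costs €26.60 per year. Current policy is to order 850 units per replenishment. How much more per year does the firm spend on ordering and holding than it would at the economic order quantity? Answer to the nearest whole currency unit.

EOQ = √(2DS/H) = √(2 × 25,000 × 97.8 / 26.6) ≈ 428.76.
Cost at Q* = (D/Q*)S + (Q*/2)H = √(2DSH) ≈ €11,405.00.
Cost at Q = 850: (25,000/850)×97.8 + (850/2)×26.6 = €2,876.47 + €11,305.00 = €14,181.47.
Excess = €14,181.47 − €11,405.00 = €2,776.47.

Extra cost ≈ €2,776 per year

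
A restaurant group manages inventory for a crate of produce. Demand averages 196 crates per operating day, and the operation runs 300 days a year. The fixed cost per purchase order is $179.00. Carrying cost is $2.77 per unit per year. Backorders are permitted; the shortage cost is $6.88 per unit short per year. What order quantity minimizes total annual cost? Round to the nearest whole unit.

Q* ≈ 3,265 crates

Annual demand D = 196 × 300 = 58,800.
With planned backorders, Q* = √(2DS/H) · √((H+B)/B).
√(2DS/H) = √(2 × 58,800 × 179 / 2.77) = 2756.705.
√((H+B)/B) = √((2.77+6.88)/6.88) = 1.1843.
Q* ≈ 3264.824.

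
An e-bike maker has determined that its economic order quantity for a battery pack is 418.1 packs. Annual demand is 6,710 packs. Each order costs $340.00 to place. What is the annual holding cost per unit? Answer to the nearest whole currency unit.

H ≈ $26

The basic EOQ model gives Q* = √(2DS/H); rearrange for the unknown.
From Q* = √(2DS/H): H = 2DS / Q*² = 2 × 6,710 × 340 / 418.1² = 26.1018.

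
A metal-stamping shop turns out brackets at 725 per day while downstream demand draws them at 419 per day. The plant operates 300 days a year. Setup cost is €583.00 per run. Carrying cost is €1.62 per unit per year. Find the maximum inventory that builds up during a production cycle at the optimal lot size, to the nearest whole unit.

I_max ≈ 6,179 brackets

Annual demand D = 419 × 300 = 125,700.
Production build-up factor (1 − d/p) = 1 − 419/725 = 0.4221.
Q* = √(2DS / (H(1 − d/p))) = √(2 × 125,700 × 583 / (1.62 × 0.4221)).
= √(146,566,200 / 0.6838) ≈ 14640.897.
Maximum inventory = Q*(1 − d/p) = 14640.897 × 0.4221 ≈ 6179.468.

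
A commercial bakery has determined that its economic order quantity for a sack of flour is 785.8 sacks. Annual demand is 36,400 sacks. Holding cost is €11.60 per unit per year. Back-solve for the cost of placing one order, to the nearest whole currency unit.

S ≈ €98

The basic EOQ model gives Q* = √(2DS/H); rearrange for the unknown.
From Q* = √(2DS/H): S = Q*²H / (2D) = 785.8² × 11.6 / (2 × 36,400) = 98.3899.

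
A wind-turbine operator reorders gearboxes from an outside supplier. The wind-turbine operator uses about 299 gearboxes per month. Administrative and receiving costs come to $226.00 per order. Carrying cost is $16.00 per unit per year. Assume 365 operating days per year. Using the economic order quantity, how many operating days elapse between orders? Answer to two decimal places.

Annual demand D = 299 × 12 = 3,588.
Q* = √(2DS/H) = √(2 × 3,588 × 226 / 16) ≈ 318.37.
Cycle time = Q*/D × 365 = 318.37 / 3,588 × 365 ≈ 32.387 days.

T ≈ 32.39 days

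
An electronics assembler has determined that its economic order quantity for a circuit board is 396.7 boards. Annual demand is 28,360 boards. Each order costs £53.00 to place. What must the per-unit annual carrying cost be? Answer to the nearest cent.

The basic EOQ model gives Q* = √(2DS/H); rearrange for the unknown.
From Q* = √(2DS/H): H = 2DS / Q*² = 2 × 28,360 × 53 / 396.7² = 19.1024.

H ≈ £19.10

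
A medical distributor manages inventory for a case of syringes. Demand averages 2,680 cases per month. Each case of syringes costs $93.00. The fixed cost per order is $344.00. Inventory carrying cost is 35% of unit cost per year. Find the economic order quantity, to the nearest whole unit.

Q* ≈ 824 cases

Annual demand D = 2,680 × 12 = 32,160.
Holding cost H = 0.35 × $93.00 = $32.5500 per unit per year.
EOQ = √(2DS / H) = √(2 × 32,160 × 344 / 32.55).
= √(22,126,080 / 32.55) = √679,756.682 ≈ 824.474.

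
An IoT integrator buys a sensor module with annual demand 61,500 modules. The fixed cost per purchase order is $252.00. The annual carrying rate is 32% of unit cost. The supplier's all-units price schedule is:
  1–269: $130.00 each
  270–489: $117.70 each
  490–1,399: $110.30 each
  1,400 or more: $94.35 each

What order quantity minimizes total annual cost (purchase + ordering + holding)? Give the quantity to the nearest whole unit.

Q* ≈ 1,400 modules

Holding cost per unit per year at price C is H = 0.32·C.
Evaluate total cost at each tier's feasible EOQ or, if the EOQ is below the tier, at the tier's minimum quantity.
Tier 1 ($130.00): EOQ = 863.2 exceeds tier's upper bound 269, so this tier is dominated.
Tier 2 ($117.70): EOQ = 907.2 exceeds tier's upper bound 489, so this tier is dominated.
EOQ at $110.30 = 937.1 (feasible in tier 3): TC = 61,500×$110.30 + (61,500/937.1)×252 + (937.1/2)×0.32×$110.30 = $6,816,526.20.
EOQ at $94.35 = 1013.2 < 1400, so use break Q=1400: TC = 61,500×$94.35 + (61,500/1400.0)×252 + (1400.0/2)×0.32×$94.35 = $5,834,729.40.
Lowest total cost is $5,834,729.40 at Q = 1400.0.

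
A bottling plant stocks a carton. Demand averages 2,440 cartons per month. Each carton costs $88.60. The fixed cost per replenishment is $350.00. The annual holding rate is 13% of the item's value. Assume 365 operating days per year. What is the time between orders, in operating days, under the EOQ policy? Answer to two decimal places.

T ≈ 16.63 days

Annual demand D = 2,440 × 12 = 29,280.
Holding cost H = 0.13 × $88.60 = $11.5180 per unit per year.
EOQ = √(2DS/H) = √(2 × 29,280 × 350 / 11.518) ≈ 1333.97.
Cycle time = Q*/D × 365 = 1333.97 / 29,280 × 365 ≈ 16.629 days.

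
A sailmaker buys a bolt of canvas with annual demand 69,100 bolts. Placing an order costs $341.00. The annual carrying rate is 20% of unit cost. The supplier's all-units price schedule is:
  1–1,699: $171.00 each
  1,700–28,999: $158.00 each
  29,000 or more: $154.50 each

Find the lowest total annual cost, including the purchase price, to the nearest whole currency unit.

Holding cost per unit per year at price C is H = 0.20·C.
For each price level, check whether its EOQ is feasible; otherwise the best quantity at that price is the breakpoint.
EOQ at $171.00 = 1173.9 (feasible in tier 1): TC = 69,100×$171.00 + (69,100/1173.9)×341 + (1173.9/2)×0.20×$171.00 = $11,856,246.18.
EOQ at $158.00 = 1221.2 < 1700, so use break Q=1700: TC = 69,100×$158.00 + (69,100/1700.0)×341 + (1700.0/2)×0.20×$158.00 = $10,958,520.65.
EOQ at $154.50 = 1235.0 < 29000, so use break Q=29000: TC = 69,100×$154.50 + (69,100/29000.0)×341 + (29000.0/2)×0.20×$154.50 = $11,124,812.52.
Lowest total cost among the candidates is at Q = 1700.0.

TC* ≈ $10,958,521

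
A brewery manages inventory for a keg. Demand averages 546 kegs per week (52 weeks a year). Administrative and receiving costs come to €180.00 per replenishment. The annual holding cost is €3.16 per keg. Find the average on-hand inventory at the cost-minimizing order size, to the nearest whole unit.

Annual demand D = 546 × 52 = 28,392.
Q* = √(2DS/H) = √(2 × 28,392 × 180 / 3.16) ≈ 1798.48.
Average inventory = Q*/2 ≈ 1798.48 / 2 = 899.240.

Average inventory ≈ 899 kegs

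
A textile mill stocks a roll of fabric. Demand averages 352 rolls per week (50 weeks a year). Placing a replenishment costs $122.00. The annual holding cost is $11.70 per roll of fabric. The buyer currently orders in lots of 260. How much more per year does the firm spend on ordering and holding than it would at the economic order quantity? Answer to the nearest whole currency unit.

Annual demand D = 352 × 50 = 17,600.
EOQ = √(2DS/H) = √(2 × 17,600 × 122 / 11.7) ≈ 605.84.
Cost at Q* = (D/Q*)S + (Q*/2)H = √(2DSH) ≈ $7,088.33.
Cost at Q = 260: (17,600/260)×122 + (260/2)×11.7 = $8,258.46 + $1,521.00 = $9,779.46.
Excess = $9,779.46 − $7,088.33 = $2,691.13.

Extra cost ≈ $2,691 per year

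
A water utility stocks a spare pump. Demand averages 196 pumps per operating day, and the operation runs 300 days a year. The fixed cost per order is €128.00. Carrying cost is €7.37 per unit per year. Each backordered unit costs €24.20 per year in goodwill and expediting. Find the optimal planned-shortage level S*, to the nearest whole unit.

S* ≈ 381 pumps

Annual demand D = 196 × 300 = 58,800.
With planned backorders, Q* = √(2DS/H) · √((H+B)/B).
√(2DS/H) = √(2 × 58,800 × 128 / 7.37) = 1429.140.
√((H+B)/B) = √((7.37+24.2)/24.2) = 1.1422.
Q* ≈ 1632.317.
S* = Q* · H/(H+B) = 1632.317 × 7.37/31.57 ≈ 381.064.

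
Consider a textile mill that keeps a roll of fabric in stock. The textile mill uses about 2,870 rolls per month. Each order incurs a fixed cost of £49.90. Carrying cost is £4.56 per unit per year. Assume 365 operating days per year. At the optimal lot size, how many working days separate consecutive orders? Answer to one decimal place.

T ≈ 9.2 days

Annual demand D = 2,870 × 12 = 34,440.
Q* = √(2DS/H) = √(2 × 34,440 × 49.9 / 4.56) ≈ 868.19.
Cycle time = Q*/D × 365 = 868.19 / 34,440 × 365 ≈ 9.201 days.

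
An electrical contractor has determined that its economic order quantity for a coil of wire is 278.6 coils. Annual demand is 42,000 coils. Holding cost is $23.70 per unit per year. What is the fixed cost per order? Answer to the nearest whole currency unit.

S ≈ $22

The basic EOQ model gives Q* = √(2DS/H); rearrange for the unknown.
From Q* = √(2DS/H): S = Q*²H / (2D) = 278.6² × 23.7 / (2 × 42,000) = 21.8994.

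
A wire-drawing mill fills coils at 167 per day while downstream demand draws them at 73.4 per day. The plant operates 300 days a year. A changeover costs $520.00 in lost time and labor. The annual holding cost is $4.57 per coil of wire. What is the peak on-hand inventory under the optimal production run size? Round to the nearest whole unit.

Annual demand D = 73.4 × 300 = 22,020.
Production build-up factor (1 − d/p) = 1 − 73.4/167 = 0.5605.
Q* = √(2DS / (H(1 − d/p))) = √(2 × 22,020 × 520 / (4.57 × 0.5605)).
= √(22,900,800 / 2.5614) ≈ 2990.113.
Maximum inventory = Q*(1 − d/p) = 2990.113 × 0.5605 ≈ 1675.895.

I_max ≈ 1,676 coils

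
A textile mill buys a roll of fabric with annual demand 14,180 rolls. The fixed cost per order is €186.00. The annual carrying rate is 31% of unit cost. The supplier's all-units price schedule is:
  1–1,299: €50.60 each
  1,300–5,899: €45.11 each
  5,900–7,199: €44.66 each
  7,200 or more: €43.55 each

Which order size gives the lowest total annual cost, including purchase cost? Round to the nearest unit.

Q* ≈ 1,300 rolls

Holding cost per unit per year at price C is H = 0.31·C.
Evaluate total cost at each tier's feasible EOQ or, if the EOQ is below the tier, at the tier's minimum quantity.
EOQ at €50.60 = 579.9 (feasible in tier 1): TC = 14,180×€50.60 + (14,180/579.9)×186 + (579.9/2)×0.31×€50.60 = €726,604.32.
EOQ at €45.11 = 614.2 < 1300, so use break Q=1300: TC = 14,180×€45.11 + (14,180/1300.0)×186 + (1300.0/2)×0.31×€45.11 = €650,778.30.
EOQ at €44.66 = 617.3 < 5900, so use break Q=5900: TC = 14,180×€44.66 + (14,180/5900.0)×186 + (5900.0/2)×0.31×€44.66 = €674,567.40.
EOQ at €43.55 = 625.1 < 7200, so use break Q=7200: TC = 14,180×€43.55 + (14,180/7200.0)×186 + (7200.0/2)×0.31×€43.55 = €666,507.12.
Lowest total cost is €650,778.30 at Q = 1300.0.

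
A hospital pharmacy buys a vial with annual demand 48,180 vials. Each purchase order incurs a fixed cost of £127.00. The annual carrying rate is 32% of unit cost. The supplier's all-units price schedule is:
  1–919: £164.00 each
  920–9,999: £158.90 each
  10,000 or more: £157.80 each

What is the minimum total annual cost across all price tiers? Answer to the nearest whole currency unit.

Holding cost per unit per year at price C is H = 0.32·C.
Evaluate total cost at each tier's feasible EOQ or, if the EOQ is below the tier, at the tier's minimum quantity.
EOQ at £164.00 = 482.9 (feasible in tier 1): TC = 48,180×£164.00 + (48,180/482.9)×127 + (482.9/2)×0.32×£164.00 = £7,926,862.37.
EOQ at £158.90 = 490.6 < 920, so use break Q=920: TC = 48,180×£158.90 + (48,180/920.0)×127 + (920.0/2)×0.32×£158.90 = £7,685,843.01.
EOQ at £157.80 = 492.3 < 10000, so use break Q=10000: TC = 48,180×£157.80 + (48,180/10000.0)×127 + (10000.0/2)×0.32×£157.80 = £7,855,895.89.
Lowest total cost among the candidates is at Q = 920.0.

TC* ≈ £7,685,843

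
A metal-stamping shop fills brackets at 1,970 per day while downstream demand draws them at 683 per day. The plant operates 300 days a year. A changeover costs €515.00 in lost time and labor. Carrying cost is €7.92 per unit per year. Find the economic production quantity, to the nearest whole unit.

Q* ≈ 6,387 brackets

Annual demand D = 683 × 300 = 204,900.
Production build-up factor (1 − d/p) = 1 − 683/1,970 = 0.6533.
Q* = √(2DS / (H(1 − d/p))) = √(2 × 204,900 × 515 / (7.92 × 0.6533)).
= √(211,047,000 / 5.1741) ≈ 6386.617.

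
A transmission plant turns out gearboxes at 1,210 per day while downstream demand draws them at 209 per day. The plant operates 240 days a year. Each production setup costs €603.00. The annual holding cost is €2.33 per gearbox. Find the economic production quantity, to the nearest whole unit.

Annual demand D = 209 × 240 = 50,160.
Production build-up factor (1 − d/p) = 1 − 209/1,210 = 0.8273.
Q* = √(2DS / (H(1 − d/p))) = √(2 × 50,160 × 603 / (2.33 × 0.8273)).
= √(60,492,960 / 1.9275) ≈ 5602.090.

Q* ≈ 5,602 gearboxes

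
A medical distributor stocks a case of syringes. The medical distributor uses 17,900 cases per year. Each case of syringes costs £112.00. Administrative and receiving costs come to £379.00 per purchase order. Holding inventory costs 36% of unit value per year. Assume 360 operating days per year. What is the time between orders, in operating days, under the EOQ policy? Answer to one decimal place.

T ≈ 11.7 days

Holding cost H = 0.36 × £112.00 = £40.3200 per unit per year.
Q* = √(2DS/H) = √(2 × 17,900 × 379 / 40.32) ≈ 580.10.
Cycle time = Q*/D × 360 = 580.10 / 17,900 × 360 ≈ 11.667 days.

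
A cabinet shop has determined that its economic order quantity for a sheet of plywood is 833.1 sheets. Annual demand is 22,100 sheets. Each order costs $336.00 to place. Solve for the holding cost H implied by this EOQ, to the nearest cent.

H ≈ $21.40

Squaring Q* = √(2DS/H) gives Q*² = 2DS/H.
From Q* = √(2DS/H): H = 2DS / Q*² = 2 × 22,100 × 336 / 833.1² = 21.3977.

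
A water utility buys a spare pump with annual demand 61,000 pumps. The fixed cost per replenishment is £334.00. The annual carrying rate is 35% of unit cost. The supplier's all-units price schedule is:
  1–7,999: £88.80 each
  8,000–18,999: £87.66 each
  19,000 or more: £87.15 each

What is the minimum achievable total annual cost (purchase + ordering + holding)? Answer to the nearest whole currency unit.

Holding cost per unit per year at price C is H = 0.35·C.
For each price level, check whether its EOQ is feasible; otherwise the best quantity at that price is the breakpoint.
EOQ at £88.80 = 1145.0 (feasible in tier 1): TC = 61,000×£88.80 + (61,000/1145.0)×334 + (1145.0/2)×0.35×£88.80 = £5,452,387.19.
EOQ at £87.66 = 1152.4 < 8000, so use break Q=8000: TC = 61,000×£87.66 + (61,000/8000.0)×334 + (8000.0/2)×0.35×£87.66 = £5,472,530.75.
EOQ at £87.15 = 1155.8 < 19000, so use break Q=19000: TC = 61,000×£87.15 + (61,000/19000.0)×334 + (19000.0/2)×0.35×£87.15 = £5,606,996.07.
Lowest total cost among the candidates is at Q = 1145.0.

TC* ≈ £5,452,387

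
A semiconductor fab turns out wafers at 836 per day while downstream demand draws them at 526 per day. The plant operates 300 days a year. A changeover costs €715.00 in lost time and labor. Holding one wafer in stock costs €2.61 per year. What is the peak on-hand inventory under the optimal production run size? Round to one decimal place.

Annual demand D = 526 × 300 = 157,800.
Production build-up factor (1 − d/p) = 1 − 526/836 = 0.3708.
Q* = √(2DS / (H(1 − d/p))) = √(2 × 157,800 × 715 / (2.61 × 0.3708)).
= √(225,654,000 / 0.9678) ≈ 15269.456.
Maximum inventory = Q*(1 − d/p) = 15269.456 × 0.3708 ≈ 5662.119.

I_max ≈ 5,662.1 wafers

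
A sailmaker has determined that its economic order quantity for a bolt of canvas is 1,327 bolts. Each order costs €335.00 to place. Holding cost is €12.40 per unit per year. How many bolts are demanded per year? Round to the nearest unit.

D ≈ 32,590 bolts per year

Invert the EOQ relation Q*² = 2DS/H.
From Q* = √(2DS/H): D = Q*²H / (2S) = 1,327² × 12.4 / (2 × 335) = 32590.328.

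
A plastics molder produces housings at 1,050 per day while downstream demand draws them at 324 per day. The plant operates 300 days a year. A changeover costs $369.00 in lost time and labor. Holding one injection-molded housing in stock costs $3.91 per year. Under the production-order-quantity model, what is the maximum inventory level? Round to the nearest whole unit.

I_max ≈ 3,562 housings

Annual demand D = 324 × 300 = 97,200.
Production build-up factor (1 − d/p) = 1 − 324/1,050 = 0.6914.
Q* = √(2DS / (H(1 − d/p))) = √(2 × 97,200 × 369 / (3.91 × 0.6914)).
= √(71,733,600 / 2.7035) ≈ 5151.092.
Maximum inventory = Q*(1 − d/p) = 5151.092 × 0.6914 ≈ 3561.612.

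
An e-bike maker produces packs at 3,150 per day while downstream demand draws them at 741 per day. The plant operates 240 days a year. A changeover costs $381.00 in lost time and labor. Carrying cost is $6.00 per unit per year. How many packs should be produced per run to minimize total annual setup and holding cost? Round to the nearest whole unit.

Q* ≈ 5,434 packs

Annual demand D = 741 × 240 = 177,840.
Production build-up factor (1 − d/p) = 1 − 741/3,150 = 0.7648.
Q* = √(2DS / (H(1 − d/p))) = √(2 × 177,840 × 381 / (6 × 0.7648)).
= √(135,514,080 / 4.5886) ≈ 5434.423.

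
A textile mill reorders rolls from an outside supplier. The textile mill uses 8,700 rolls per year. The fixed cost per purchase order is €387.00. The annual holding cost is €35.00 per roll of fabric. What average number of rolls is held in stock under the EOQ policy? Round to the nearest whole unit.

EOQ = √(2DS/H) = √(2 × 8,700 × 387 / 35) ≈ 438.63.
Average inventory = Q*/2 ≈ 438.63 / 2 = 219.314.

Average inventory ≈ 219 rolls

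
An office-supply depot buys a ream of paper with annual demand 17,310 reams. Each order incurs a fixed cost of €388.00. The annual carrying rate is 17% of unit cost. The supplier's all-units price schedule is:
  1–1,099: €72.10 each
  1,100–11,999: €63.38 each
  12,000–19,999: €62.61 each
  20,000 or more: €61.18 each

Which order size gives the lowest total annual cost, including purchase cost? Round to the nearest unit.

Q* ≈ 1,117 reams

Holding cost per unit per year at price C is H = 0.17·C.
Evaluate total cost at each tier's feasible EOQ or, if the EOQ is below the tier, at the tier's minimum quantity.
EOQ at €72.10 = 1046.9 (feasible in tier 1): TC = 17,310×€72.10 + (17,310/1046.9)×388 + (1046.9/2)×0.17×€72.10 = €1,260,882.32.
EOQ at €63.38 = 1116.6 (feasible in tier 2): TC = 17,310×€63.38 + (17,310/1116.6)×388 + (1116.6/2)×0.17×€63.38 = €1,109,138.20.
EOQ at €62.61 = 1123.4 < 12000, so use break Q=12000: TC = 17,310×€62.61 + (17,310/12000.0)×388 + (12000.0/2)×0.17×€62.61 = €1,148,200.99.
EOQ at €61.18 = 1136.4 < 20000, so use break Q=20000: TC = 17,310×€61.18 + (17,310/20000.0)×388 + (20000.0/2)×0.17×€61.18 = €1,163,367.61.
Lowest total cost is €1,109,138.20 at Q = 1116.6.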